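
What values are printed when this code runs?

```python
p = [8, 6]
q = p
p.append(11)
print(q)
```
[8, 6, 11]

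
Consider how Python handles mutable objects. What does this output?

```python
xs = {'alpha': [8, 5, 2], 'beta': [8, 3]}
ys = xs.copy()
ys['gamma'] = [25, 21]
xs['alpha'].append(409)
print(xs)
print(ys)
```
{'alpha': [8, 5, 2, 409], 'beta': [8, 3]}
{'alpha': [8, 5, 2, 409], 'beta': [8, 3], 'gamma': [25, 21]}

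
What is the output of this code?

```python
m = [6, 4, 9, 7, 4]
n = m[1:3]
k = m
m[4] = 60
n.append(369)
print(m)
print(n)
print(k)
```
[6, 4, 9, 7, 60]
[4, 9, 369]
[6, 4, 9, 7, 60]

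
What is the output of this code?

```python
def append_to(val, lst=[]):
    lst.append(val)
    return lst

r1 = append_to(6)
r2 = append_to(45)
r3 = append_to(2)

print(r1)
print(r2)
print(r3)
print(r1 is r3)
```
[6, 45, 2]
[6, 45, 2]
[6, 45, 2]
True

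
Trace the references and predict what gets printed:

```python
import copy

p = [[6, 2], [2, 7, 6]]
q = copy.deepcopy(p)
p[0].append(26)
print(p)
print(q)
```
[[6, 2, 26], [2, 7, 6]]
[[6, 2], [2, 7, 6]]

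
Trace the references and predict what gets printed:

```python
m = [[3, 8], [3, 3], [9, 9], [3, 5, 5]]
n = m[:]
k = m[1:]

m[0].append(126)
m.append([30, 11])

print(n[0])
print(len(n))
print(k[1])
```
[3, 8, 126]
4
[9, 9]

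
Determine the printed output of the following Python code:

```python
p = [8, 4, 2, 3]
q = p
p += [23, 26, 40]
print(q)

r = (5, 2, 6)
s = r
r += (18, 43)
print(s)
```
[8, 4, 2, 3, 23, 26, 40]
(5, 2, 6)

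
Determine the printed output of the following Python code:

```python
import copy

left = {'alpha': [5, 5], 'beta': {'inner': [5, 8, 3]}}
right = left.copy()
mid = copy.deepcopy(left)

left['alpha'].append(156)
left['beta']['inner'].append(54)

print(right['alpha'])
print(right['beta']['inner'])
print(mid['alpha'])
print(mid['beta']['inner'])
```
[5, 5, 156]
[5, 8, 3, 54]
[5, 5]
[5, 8, 3]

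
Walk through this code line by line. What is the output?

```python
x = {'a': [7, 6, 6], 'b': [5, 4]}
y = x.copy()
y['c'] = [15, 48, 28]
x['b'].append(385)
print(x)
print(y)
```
{'a': [7, 6, 6], 'b': [5, 4, 385]}
{'a': [7, 6, 6], 'b': [5, 4, 385], 'c': [15, 48, 28]}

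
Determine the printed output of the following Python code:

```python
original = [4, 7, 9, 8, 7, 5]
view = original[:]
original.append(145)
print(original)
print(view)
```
[4, 7, 9, 8, 7, 5, 145]
[4, 7, 9, 8, 7, 5]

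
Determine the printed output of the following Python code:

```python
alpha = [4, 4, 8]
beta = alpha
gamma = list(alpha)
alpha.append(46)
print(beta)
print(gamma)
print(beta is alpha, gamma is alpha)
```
[4, 4, 8, 46]
[4, 4, 8]
True False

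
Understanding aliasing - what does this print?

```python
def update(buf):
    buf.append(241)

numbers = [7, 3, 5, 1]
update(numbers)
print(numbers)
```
[7, 3, 5, 1, 241]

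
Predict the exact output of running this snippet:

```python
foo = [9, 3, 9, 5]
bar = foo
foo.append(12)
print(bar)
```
[9, 3, 9, 5, 12]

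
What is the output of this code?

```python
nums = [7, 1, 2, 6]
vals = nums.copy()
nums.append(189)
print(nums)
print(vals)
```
[7, 1, 2, 6, 189]
[7, 1, 2, 6]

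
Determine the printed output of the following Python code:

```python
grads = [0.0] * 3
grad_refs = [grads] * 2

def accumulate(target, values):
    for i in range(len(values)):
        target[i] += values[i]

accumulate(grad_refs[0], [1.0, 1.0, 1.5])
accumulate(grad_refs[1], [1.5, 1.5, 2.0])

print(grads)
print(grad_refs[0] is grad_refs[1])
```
[2.5, 2.5, 3.5]
True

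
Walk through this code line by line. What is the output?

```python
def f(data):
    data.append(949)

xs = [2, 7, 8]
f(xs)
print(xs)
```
[2, 7, 8, 949]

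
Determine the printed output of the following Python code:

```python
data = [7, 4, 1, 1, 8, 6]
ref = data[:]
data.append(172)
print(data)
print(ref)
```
[7, 4, 1, 1, 8, 6, 172]
[7, 4, 1, 1, 8, 6]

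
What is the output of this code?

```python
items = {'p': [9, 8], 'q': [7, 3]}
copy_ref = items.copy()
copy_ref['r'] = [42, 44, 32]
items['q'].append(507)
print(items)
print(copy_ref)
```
{'p': [9, 8], 'q': [7, 3, 507]}
{'p': [9, 8], 'q': [7, 3, 507], 'r': [42, 44, 32]}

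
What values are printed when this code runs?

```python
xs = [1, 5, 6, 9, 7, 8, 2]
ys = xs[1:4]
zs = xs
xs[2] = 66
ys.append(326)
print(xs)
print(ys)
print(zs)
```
[1, 5, 66, 9, 7, 8, 2]
[5, 6, 9, 326]
[1, 5, 66, 9, 7, 8, 2]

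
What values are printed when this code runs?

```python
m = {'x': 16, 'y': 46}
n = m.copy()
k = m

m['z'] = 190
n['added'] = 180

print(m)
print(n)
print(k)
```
{'x': 16, 'y': 46, 'z': 190}
{'x': 16, 'y': 46, 'added': 180}
{'x': 16, 'y': 46, 'z': 190}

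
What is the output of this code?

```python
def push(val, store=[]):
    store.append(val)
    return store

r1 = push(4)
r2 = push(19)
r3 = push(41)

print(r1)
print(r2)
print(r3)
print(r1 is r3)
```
[4, 19, 41]
[4, 19, 41]
[4, 19, 41]
True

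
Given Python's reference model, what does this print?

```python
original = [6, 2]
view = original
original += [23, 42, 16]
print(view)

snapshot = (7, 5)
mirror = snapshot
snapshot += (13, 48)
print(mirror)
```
[6, 2, 23, 42, 16]
(7, 5)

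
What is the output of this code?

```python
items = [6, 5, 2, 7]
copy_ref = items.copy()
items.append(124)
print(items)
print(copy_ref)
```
[6, 5, 2, 7, 124]
[6, 5, 2, 7]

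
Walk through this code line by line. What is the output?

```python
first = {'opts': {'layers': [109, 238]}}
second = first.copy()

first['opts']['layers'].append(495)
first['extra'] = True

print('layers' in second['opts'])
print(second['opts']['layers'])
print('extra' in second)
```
True
[109, 238, 495]
False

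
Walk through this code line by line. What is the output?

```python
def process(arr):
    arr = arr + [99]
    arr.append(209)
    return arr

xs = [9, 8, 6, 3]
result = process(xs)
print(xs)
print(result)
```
[9, 8, 6, 3]
[9, 8, 6, 3, 99, 209]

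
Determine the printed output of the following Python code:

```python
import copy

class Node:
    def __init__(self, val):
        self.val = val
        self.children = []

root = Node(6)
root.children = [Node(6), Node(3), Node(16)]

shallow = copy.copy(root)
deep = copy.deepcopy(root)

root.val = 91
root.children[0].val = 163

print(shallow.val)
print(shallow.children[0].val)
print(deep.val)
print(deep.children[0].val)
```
6
163
6
6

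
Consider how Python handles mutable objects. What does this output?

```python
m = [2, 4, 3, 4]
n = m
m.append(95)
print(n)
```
[2, 4, 3, 4, 95]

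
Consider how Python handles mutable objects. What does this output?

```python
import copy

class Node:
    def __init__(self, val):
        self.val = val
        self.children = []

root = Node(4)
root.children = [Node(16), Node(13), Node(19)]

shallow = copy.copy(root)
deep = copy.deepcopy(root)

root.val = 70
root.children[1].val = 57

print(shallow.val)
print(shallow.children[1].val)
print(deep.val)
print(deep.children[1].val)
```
4
57
4
13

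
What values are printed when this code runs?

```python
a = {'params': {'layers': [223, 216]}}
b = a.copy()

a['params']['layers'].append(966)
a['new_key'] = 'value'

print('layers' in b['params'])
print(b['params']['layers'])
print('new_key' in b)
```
True
[223, 216, 966]
False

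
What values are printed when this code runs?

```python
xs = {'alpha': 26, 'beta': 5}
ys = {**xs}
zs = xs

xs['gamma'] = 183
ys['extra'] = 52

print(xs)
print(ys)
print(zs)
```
{'alpha': 26, 'beta': 5, 'gamma': 183}
{'alpha': 26, 'beta': 5, 'extra': 52}
{'alpha': 26, 'beta': 5, 'gamma': 183}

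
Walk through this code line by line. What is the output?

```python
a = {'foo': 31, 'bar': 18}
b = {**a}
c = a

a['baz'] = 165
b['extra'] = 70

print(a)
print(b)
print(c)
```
{'foo': 31, 'bar': 18, 'baz': 165}
{'foo': 31, 'bar': 18, 'extra': 70}
{'foo': 31, 'bar': 18, 'baz': 165}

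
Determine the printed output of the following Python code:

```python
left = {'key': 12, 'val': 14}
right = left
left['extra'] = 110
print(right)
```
{'key': 12, 'val': 14, 'extra': 110}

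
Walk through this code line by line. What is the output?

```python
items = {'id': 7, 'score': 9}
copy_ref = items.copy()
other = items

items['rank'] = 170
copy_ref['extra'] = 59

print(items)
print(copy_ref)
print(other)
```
{'id': 7, 'score': 9, 'rank': 170}
{'id': 7, 'score': 9, 'extra': 59}
{'id': 7, 'score': 9, 'rank': 170}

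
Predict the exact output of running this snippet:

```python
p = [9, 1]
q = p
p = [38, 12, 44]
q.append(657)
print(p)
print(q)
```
[38, 12, 44]
[9, 1, 657]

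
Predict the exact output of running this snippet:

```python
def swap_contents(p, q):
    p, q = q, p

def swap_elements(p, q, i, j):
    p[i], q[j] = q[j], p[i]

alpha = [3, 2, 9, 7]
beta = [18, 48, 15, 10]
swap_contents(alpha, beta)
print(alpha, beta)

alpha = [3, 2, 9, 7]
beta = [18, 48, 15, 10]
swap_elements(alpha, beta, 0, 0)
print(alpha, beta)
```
[3, 2, 9, 7] [18, 48, 15, 10]
[18, 2, 9, 7] [3, 48, 15, 10]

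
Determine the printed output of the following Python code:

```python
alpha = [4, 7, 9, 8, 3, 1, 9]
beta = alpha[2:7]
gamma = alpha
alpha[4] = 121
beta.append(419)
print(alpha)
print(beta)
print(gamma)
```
[4, 7, 9, 8, 121, 1, 9]
[9, 8, 3, 1, 9, 419]
[4, 7, 9, 8, 121, 1, 9]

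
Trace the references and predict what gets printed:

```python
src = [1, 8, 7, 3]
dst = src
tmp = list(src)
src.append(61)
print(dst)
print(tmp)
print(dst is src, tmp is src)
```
[1, 8, 7, 3, 61]
[1, 8, 7, 3]
True False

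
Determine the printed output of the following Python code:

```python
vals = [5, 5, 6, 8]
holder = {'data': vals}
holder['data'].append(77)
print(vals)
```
[5, 5, 6, 8, 77]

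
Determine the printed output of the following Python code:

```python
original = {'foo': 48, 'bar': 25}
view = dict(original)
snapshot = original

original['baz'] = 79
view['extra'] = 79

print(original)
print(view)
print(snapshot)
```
{'foo': 48, 'bar': 25, 'baz': 79}
{'foo': 48, 'bar': 25, 'extra': 79}
{'foo': 48, 'bar': 25, 'baz': 79}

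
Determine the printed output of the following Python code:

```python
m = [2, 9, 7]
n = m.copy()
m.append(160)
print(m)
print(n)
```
[2, 9, 7, 160]
[2, 9, 7]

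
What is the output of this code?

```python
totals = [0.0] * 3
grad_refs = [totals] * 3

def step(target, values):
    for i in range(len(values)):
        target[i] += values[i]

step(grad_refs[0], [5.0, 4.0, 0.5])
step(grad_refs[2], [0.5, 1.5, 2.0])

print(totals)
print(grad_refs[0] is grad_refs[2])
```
[5.5, 5.5, 2.5]
True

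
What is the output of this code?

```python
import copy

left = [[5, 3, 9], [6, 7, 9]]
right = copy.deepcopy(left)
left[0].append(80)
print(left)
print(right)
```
[[5, 3, 9, 80], [6, 7, 9]]
[[5, 3, 9], [6, 7, 9]]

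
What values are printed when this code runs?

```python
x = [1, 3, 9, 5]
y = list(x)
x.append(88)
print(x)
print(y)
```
[1, 3, 9, 5, 88]
[1, 3, 9, 5]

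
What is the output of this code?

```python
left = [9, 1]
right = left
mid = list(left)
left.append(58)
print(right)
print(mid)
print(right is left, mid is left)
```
[9, 1, 58]
[9, 1]
True False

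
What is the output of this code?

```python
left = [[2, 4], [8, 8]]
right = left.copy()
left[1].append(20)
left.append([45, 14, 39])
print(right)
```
[[2, 4], [8, 8, 20]]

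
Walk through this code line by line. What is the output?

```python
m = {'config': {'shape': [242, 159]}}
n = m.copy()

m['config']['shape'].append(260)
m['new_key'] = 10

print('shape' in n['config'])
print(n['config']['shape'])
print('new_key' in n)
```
True
[242, 159, 260]
False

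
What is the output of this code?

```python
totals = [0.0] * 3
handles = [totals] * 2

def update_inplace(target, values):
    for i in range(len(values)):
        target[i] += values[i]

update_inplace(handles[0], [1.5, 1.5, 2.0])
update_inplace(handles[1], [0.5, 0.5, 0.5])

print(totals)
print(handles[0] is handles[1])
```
[2.0, 2.0, 2.5]
True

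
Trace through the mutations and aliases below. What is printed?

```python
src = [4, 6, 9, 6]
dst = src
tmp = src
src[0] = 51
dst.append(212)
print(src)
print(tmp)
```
[51, 6, 9, 6, 212]
[51, 6, 9, 6, 212]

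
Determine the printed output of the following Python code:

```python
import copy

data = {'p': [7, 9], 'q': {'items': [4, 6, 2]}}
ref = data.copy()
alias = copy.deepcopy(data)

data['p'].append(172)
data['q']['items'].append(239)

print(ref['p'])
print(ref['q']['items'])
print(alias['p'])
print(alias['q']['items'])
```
[7, 9, 172]
[4, 6, 2, 239]
[7, 9]
[4, 6, 2]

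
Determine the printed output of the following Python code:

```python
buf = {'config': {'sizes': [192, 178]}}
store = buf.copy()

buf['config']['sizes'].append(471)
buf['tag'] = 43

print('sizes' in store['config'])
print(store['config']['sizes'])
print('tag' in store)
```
True
[192, 178, 471]
False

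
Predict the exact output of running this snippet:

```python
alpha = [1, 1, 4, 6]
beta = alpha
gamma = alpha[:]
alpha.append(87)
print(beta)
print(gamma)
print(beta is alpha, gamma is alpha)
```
[1, 1, 4, 6, 87]
[1, 1, 4, 6]
True False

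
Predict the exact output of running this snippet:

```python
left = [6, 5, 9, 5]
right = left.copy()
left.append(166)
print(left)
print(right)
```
[6, 5, 9, 5, 166]
[6, 5, 9, 5]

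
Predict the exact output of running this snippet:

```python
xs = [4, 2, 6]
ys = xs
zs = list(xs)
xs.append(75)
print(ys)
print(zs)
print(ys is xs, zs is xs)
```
[4, 2, 6, 75]
[4, 2, 6]
True False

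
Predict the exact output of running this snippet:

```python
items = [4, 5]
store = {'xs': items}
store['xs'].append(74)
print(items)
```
[4, 5, 74]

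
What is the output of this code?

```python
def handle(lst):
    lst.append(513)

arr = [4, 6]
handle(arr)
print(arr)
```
[4, 6, 513]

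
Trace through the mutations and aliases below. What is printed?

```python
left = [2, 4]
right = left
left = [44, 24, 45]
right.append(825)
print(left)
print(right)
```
[44, 24, 45]
[2, 4, 825]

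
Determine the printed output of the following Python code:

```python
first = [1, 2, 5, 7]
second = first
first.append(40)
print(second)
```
[1, 2, 5, 7, 40]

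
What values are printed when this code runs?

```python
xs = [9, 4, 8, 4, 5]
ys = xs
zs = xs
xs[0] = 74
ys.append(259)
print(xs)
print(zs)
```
[74, 4, 8, 4, 5, 259]
[74, 4, 8, 4, 5, 259]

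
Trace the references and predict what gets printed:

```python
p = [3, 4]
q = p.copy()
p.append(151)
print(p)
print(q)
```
[3, 4, 151]
[3, 4]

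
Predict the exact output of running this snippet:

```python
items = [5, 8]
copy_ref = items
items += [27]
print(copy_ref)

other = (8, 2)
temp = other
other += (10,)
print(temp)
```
[5, 8, 27]
(8, 2)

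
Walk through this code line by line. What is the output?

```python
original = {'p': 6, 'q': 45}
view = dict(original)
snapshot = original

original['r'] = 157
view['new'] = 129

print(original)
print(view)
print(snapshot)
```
{'p': 6, 'q': 45, 'r': 157}
{'p': 6, 'q': 45, 'new': 129}
{'p': 6, 'q': 45, 'r': 157}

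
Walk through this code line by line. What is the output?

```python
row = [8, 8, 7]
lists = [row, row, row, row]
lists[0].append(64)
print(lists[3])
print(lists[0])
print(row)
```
[8, 8, 7, 64]
[8, 8, 7, 64]
[8, 8, 7, 64]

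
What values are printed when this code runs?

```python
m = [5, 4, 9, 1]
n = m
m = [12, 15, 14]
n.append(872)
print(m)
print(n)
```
[12, 15, 14]
[5, 4, 9, 1, 872]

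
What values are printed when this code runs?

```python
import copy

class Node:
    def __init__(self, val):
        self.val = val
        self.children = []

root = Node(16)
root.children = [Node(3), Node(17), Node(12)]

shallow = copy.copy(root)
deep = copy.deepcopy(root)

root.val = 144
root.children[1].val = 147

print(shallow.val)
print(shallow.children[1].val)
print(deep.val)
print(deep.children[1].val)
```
16
147
16
17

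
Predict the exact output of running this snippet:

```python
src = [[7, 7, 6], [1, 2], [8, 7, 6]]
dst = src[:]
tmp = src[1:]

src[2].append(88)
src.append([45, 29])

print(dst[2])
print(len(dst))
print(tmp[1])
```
[8, 7, 6, 88]
3
[8, 7, 6, 88]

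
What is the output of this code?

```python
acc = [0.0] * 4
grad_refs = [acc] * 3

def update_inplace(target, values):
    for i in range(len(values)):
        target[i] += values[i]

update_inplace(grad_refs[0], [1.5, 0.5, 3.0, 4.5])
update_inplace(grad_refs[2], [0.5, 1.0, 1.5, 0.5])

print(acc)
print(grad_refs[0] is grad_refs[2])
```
[2.0, 1.5, 4.5, 5.0]
True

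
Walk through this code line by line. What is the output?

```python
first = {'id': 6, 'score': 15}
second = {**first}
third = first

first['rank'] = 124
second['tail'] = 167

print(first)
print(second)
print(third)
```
{'id': 6, 'score': 15, 'rank': 124}
{'id': 6, 'score': 15, 'tail': 167}
{'id': 6, 'score': 15, 'rank': 124}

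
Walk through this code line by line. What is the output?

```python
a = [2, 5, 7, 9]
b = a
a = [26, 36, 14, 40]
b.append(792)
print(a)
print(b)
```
[26, 36, 14, 40]
[2, 5, 7, 9, 792]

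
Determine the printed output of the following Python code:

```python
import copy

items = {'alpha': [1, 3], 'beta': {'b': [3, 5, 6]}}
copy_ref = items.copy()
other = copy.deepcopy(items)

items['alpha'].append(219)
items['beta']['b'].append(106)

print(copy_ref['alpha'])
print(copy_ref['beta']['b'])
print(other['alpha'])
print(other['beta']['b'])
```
[1, 3, 219]
[3, 5, 6, 106]
[1, 3]
[3, 5, 6]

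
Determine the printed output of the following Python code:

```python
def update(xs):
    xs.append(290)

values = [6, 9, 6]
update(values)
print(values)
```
[6, 9, 6, 290]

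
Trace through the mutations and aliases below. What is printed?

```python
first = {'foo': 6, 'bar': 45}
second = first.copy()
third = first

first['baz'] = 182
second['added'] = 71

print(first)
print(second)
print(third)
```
{'foo': 6, 'bar': 45, 'baz': 182}
{'foo': 6, 'bar': 45, 'added': 71}
{'foo': 6, 'bar': 45, 'baz': 182}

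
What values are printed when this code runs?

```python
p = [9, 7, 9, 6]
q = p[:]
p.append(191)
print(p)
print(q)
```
[9, 7, 9, 6, 191]
[9, 7, 9, 6]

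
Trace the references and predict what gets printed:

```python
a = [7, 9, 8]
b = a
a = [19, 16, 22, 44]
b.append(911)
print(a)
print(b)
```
[19, 16, 22, 44]
[7, 9, 8, 911]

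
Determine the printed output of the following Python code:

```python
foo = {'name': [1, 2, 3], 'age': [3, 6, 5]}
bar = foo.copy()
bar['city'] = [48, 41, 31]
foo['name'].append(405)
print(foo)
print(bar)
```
{'name': [1, 2, 3, 405], 'age': [3, 6, 5]}
{'name': [1, 2, 3, 405], 'age': [3, 6, 5], 'city': [48, 41, 31]}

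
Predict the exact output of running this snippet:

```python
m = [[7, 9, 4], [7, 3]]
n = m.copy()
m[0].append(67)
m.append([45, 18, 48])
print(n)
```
[[7, 9, 4, 67], [7, 3]]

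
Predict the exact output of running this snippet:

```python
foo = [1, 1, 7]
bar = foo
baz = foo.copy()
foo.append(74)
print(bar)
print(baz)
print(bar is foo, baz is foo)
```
[1, 1, 7, 74]
[1, 1, 7]
True False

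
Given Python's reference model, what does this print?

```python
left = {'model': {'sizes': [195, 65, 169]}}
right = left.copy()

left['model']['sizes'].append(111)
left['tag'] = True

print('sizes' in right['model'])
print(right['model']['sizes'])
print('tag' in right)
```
True
[195, 65, 169, 111]
False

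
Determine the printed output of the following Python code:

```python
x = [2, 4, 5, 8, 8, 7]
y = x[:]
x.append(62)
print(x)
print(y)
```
[2, 4, 5, 8, 8, 7, 62]
[2, 4, 5, 8, 8, 7]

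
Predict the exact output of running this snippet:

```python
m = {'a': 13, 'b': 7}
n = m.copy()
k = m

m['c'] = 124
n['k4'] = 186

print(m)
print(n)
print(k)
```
{'a': 13, 'b': 7, 'c': 124}
{'a': 13, 'b': 7, 'k4': 186}
{'a': 13, 'b': 7, 'c': 124}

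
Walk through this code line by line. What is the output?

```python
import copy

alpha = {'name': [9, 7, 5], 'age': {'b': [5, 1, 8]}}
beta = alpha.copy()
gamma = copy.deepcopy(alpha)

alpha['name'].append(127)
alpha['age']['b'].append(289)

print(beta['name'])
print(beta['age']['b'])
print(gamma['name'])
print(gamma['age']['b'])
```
[9, 7, 5, 127]
[5, 1, 8, 289]
[9, 7, 5]
[5, 1, 8]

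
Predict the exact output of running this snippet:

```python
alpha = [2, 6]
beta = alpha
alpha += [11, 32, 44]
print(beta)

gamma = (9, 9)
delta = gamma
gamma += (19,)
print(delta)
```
[2, 6, 11, 32, 44]
(9, 9)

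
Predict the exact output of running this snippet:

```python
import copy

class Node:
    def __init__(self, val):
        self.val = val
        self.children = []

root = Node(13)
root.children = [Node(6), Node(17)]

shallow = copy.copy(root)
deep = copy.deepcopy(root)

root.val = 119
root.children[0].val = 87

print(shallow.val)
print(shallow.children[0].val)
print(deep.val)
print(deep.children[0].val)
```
13
87
13
6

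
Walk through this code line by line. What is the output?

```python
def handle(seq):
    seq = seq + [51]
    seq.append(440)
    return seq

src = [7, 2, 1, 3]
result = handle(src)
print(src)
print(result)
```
[7, 2, 1, 3]
[7, 2, 1, 3, 51, 440]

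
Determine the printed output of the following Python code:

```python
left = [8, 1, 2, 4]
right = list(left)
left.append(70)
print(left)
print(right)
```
[8, 1, 2, 4, 70]
[8, 1, 2, 4]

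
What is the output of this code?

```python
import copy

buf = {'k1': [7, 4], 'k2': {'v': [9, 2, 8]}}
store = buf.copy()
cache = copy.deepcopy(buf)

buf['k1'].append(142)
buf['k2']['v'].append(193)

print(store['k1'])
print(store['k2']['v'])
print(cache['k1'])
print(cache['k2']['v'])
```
[7, 4, 142]
[9, 2, 8, 193]
[7, 4]
[9, 2, 8]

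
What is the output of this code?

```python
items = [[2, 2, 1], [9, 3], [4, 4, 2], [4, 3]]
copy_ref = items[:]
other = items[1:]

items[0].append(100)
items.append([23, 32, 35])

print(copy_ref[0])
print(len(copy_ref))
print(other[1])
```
[2, 2, 1, 100]
4
[4, 4, 2]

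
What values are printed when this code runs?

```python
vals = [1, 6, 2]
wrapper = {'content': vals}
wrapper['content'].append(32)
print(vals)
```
[1, 6, 2, 32]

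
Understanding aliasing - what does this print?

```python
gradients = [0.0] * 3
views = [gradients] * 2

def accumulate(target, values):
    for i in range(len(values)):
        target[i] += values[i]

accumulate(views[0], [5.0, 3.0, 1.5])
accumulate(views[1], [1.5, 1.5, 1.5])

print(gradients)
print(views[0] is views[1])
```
[6.5, 4.5, 3.0]
True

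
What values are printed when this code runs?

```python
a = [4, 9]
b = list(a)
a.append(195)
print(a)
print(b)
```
[4, 9, 195]
[4, 9]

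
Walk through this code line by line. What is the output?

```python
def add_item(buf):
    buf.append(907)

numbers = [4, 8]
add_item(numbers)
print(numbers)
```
[4, 8, 907]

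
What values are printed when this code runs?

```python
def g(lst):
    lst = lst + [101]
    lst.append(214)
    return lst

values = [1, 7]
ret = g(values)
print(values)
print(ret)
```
[1, 7]
[1, 7, 101, 214]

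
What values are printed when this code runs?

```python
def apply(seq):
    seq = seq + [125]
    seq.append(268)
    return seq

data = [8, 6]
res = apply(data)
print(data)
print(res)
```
[8, 6]
[8, 6, 125, 268]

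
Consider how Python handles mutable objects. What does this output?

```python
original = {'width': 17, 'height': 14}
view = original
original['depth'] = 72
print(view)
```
{'width': 17, 'height': 14, 'depth': 72}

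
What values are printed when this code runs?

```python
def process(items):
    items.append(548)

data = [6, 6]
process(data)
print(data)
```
[6, 6, 548]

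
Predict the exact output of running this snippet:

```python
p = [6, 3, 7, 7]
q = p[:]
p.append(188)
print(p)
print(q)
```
[6, 3, 7, 7, 188]
[6, 3, 7, 7]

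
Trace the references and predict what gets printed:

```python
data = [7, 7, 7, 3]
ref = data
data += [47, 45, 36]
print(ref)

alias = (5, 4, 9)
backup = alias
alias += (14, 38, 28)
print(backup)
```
[7, 7, 7, 3, 47, 45, 36]
(5, 4, 9)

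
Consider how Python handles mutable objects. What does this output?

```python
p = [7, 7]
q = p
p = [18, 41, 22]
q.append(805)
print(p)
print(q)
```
[18, 41, 22]
[7, 7, 805]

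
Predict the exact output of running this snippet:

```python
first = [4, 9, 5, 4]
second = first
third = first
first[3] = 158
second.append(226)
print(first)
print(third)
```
[4, 9, 5, 158, 226]
[4, 9, 5, 158, 226]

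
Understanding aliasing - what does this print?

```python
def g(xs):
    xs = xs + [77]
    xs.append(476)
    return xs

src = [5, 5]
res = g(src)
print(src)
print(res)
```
[5, 5]
[5, 5, 77, 476]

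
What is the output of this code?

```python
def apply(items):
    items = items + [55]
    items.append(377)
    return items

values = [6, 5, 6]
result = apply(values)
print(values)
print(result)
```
[6, 5, 6]
[6, 5, 6, 55, 377]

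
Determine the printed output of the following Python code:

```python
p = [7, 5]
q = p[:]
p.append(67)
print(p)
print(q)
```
[7, 5, 67]
[7, 5]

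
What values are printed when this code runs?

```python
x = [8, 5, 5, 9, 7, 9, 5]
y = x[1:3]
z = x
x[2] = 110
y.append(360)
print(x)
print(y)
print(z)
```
[8, 5, 110, 9, 7, 9, 5]
[5, 5, 360]
[8, 5, 110, 9, 7, 9, 5]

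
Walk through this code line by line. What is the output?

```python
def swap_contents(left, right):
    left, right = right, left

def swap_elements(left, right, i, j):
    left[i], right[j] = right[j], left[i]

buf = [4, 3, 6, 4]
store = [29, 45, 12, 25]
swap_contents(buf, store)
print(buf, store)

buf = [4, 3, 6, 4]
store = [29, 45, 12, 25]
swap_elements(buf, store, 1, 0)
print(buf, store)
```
[4, 3, 6, 4] [29, 45, 12, 25]
[4, 29, 6, 4] [3, 45, 12, 25]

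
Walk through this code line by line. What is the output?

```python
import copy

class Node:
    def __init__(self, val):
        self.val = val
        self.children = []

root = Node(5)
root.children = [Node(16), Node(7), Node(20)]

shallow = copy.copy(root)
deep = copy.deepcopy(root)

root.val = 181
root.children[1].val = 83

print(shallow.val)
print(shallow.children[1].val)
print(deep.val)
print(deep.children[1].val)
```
5
83
5
7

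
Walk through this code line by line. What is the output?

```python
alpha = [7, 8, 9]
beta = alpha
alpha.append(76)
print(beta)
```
[7, 8, 9, 76]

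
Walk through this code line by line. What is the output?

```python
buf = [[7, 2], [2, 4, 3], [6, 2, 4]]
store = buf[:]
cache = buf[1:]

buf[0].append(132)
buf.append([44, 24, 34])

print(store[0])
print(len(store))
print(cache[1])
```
[7, 2, 132]
3
[6, 2, 4]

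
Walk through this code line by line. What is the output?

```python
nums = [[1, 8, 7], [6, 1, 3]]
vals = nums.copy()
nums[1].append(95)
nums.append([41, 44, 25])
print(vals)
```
[[1, 8, 7], [6, 1, 3, 95]]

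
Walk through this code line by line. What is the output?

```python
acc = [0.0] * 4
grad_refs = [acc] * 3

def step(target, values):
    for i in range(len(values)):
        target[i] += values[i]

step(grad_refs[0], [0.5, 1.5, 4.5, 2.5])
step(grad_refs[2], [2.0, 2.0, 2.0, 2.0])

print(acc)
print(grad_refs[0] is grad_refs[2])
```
[2.5, 3.5, 6.5, 4.5]
True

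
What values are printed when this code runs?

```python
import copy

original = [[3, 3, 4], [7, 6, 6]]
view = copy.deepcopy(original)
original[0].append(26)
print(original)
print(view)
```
[[3, 3, 4, 26], [7, 6, 6]]
[[3, 3, 4], [7, 6, 6]]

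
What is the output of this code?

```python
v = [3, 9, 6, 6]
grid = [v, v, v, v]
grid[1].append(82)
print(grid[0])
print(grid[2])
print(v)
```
[3, 9, 6, 6, 82]
[3, 9, 6, 6, 82]
[3, 9, 6, 6, 82]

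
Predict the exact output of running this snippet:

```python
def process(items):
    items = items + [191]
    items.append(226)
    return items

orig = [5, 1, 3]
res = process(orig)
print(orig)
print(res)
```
[5, 1, 3]
[5, 1, 3, 191, 226]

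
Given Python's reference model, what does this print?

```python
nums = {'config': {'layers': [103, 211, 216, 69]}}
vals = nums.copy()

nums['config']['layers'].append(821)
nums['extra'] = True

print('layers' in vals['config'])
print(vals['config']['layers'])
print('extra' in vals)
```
True
[103, 211, 216, 69, 821]
False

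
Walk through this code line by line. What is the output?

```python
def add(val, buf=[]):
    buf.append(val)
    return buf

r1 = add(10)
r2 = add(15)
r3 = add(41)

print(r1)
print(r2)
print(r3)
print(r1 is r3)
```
[10, 15, 41]
[10, 15, 41]
[10, 15, 41]
True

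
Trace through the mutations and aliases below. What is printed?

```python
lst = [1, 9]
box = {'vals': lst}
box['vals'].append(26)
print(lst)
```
[1, 9, 26]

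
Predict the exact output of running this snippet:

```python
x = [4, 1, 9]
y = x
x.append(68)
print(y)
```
[4, 1, 9, 68]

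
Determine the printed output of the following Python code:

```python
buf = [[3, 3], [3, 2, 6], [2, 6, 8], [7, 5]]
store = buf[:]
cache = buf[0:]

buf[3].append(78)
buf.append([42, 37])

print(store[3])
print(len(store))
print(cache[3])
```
[7, 5, 78]
4
[7, 5, 78]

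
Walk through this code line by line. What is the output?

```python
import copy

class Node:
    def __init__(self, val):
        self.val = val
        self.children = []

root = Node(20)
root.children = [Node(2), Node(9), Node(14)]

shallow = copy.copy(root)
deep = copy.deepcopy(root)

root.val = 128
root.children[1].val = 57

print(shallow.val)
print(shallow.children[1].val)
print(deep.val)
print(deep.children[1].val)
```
20
57
20
9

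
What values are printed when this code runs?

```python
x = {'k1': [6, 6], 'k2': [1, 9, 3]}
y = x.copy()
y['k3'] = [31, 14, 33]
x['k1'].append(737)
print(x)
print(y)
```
{'k1': [6, 6, 737], 'k2': [1, 9, 3]}
{'k1': [6, 6, 737], 'k2': [1, 9, 3], 'k3': [31, 14, 33]}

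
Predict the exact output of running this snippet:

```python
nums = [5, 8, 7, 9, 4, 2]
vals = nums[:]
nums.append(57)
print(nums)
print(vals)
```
[5, 8, 7, 9, 4, 2, 57]
[5, 8, 7, 9, 4, 2]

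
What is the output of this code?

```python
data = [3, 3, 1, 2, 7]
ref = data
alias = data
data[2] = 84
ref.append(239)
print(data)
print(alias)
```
[3, 3, 84, 2, 7, 239]
[3, 3, 84, 2, 7, 239]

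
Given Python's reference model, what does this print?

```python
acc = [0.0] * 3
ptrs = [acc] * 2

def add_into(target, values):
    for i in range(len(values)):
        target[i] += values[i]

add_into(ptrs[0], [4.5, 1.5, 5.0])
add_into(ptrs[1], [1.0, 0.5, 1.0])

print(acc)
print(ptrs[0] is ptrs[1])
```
[5.5, 2.0, 6.0]
True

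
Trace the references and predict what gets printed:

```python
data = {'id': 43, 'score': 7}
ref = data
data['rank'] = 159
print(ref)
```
{'id': 43, 'score': 7, 'rank': 159}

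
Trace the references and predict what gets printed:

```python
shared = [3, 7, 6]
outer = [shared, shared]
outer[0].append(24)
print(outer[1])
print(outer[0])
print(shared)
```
[3, 7, 6, 24]
[3, 7, 6, 24]
[3, 7, 6, 24]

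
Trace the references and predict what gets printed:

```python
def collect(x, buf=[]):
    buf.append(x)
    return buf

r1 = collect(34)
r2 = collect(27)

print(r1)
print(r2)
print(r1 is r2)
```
[34, 27]
[34, 27]
True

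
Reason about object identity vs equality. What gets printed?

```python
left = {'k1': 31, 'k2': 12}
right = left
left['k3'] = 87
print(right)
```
{'k1': 31, 'k2': 12, 'k3': 87}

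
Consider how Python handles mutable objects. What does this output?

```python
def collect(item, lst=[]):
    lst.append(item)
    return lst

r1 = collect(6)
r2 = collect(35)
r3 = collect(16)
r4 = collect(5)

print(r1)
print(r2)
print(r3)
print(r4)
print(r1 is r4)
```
[6, 35, 16, 5]
[6, 35, 16, 5]
[6, 35, 16, 5]
[6, 35, 16, 5]
True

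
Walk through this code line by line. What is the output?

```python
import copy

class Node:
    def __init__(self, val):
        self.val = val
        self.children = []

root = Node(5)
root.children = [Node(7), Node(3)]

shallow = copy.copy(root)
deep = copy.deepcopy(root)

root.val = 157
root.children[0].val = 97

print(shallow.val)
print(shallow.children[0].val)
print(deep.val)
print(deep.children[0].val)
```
5
97
5
7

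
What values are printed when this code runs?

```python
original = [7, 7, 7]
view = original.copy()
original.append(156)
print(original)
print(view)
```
[7, 7, 7, 156]
[7, 7, 7]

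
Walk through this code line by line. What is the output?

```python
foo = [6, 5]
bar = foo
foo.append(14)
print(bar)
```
[6, 5, 14]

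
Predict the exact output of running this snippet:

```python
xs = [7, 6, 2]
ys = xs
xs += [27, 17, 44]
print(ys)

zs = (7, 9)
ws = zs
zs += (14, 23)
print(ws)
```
[7, 6, 2, 27, 17, 44]
(7, 9)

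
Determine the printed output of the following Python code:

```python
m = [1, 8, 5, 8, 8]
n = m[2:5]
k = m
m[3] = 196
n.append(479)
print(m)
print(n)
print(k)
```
[1, 8, 5, 196, 8]
[5, 8, 8, 479]
[1, 8, 5, 196, 8]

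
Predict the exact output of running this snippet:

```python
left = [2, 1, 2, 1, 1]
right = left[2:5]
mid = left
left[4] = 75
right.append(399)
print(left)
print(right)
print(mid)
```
[2, 1, 2, 1, 75]
[2, 1, 1, 399]
[2, 1, 2, 1, 75]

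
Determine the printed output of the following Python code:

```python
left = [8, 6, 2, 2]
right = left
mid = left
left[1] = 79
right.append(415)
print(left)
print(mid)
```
[8, 79, 2, 2, 415]
[8, 79, 2, 2, 415]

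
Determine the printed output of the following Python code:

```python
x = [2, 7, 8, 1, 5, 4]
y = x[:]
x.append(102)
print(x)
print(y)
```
[2, 7, 8, 1, 5, 4, 102]
[2, 7, 8, 1, 5, 4]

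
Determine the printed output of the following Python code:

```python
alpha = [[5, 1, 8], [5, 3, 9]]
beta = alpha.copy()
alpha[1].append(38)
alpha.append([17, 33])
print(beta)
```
[[5, 1, 8], [5, 3, 9, 38]]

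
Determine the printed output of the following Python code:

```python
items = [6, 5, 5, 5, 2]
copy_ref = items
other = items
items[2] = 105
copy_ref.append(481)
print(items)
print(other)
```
[6, 5, 105, 5, 2, 481]
[6, 5, 105, 5, 2, 481]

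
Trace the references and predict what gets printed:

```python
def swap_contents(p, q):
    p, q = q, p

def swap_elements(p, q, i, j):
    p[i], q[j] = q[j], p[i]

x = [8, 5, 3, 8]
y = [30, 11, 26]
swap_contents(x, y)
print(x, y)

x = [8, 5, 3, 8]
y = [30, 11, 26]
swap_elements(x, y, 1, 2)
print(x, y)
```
[8, 5, 3, 8] [30, 11, 26]
[8, 26, 3, 8] [30, 11, 5]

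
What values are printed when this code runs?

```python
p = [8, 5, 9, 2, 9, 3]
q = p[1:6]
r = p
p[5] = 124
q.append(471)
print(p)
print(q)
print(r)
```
[8, 5, 9, 2, 9, 124]
[5, 9, 2, 9, 3, 471]
[8, 5, 9, 2, 9, 124]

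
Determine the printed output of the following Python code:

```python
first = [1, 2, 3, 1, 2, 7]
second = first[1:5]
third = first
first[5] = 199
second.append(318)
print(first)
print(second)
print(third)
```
[1, 2, 3, 1, 2, 199]
[2, 3, 1, 2, 318]
[1, 2, 3, 1, 2, 199]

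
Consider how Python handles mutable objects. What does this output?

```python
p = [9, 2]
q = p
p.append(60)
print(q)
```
[9, 2, 60]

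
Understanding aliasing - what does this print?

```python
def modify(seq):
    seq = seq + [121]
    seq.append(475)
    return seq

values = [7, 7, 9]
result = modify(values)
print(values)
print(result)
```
[7, 7, 9]
[7, 7, 9, 121, 475]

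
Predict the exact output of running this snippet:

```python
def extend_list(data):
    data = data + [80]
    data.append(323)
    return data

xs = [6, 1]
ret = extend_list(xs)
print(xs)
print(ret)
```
[6, 1]
[6, 1, 80, 323]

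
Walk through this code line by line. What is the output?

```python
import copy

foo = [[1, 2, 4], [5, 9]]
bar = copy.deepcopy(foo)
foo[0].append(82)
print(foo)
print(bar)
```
[[1, 2, 4, 82], [5, 9]]
[[1, 2, 4], [5, 9]]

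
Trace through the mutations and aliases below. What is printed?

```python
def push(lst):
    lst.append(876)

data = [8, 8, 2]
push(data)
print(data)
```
[8, 8, 2, 876]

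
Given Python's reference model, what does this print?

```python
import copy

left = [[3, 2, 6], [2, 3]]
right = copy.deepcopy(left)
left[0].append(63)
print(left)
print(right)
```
[[3, 2, 6, 63], [2, 3]]
[[3, 2, 6], [2, 3]]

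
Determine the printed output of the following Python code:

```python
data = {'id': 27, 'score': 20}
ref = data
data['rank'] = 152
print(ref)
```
{'id': 27, 'score': 20, 'rank': 152}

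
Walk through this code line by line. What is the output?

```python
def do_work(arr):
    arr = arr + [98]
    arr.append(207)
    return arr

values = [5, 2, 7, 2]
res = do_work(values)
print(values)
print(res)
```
[5, 2, 7, 2]
[5, 2, 7, 2, 98, 207]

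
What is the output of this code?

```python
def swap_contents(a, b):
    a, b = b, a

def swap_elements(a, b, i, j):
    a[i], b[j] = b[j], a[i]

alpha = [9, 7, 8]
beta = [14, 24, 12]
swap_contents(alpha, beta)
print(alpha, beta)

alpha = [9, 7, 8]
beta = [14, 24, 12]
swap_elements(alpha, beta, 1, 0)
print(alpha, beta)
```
[9, 7, 8] [14, 24, 12]
[9, 14, 8] [7, 24, 12]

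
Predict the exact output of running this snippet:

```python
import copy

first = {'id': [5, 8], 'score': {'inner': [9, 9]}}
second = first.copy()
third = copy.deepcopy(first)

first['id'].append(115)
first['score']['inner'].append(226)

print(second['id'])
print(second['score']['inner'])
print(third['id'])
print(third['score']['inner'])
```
[5, 8, 115]
[9, 9, 226]
[5, 8]
[9, 9]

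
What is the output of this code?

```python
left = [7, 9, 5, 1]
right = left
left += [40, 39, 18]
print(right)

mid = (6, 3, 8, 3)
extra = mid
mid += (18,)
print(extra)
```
[7, 9, 5, 1, 40, 39, 18]
(6, 3, 8, 3)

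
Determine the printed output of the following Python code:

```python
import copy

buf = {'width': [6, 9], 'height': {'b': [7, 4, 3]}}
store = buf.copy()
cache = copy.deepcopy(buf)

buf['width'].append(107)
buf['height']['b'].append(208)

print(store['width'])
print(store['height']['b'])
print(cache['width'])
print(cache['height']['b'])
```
[6, 9, 107]
[7, 4, 3, 208]
[6, 9]
[7, 4, 3]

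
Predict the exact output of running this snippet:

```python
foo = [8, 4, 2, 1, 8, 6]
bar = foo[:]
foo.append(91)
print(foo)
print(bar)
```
[8, 4, 2, 1, 8, 6, 91]
[8, 4, 2, 1, 8, 6]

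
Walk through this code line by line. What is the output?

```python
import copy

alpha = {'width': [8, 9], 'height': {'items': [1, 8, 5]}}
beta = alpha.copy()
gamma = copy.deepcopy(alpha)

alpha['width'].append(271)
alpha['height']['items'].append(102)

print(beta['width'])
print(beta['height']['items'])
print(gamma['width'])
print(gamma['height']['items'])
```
[8, 9, 271]
[1, 8, 5, 102]
[8, 9]
[1, 8, 5]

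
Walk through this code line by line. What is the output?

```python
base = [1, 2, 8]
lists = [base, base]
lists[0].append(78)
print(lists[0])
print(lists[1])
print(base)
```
[1, 2, 8, 78]
[1, 2, 8, 78]
[1, 2, 8, 78]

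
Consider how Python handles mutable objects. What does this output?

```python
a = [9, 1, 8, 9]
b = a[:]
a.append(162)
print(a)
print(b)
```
[9, 1, 8, 9, 162]
[9, 1, 8, 9]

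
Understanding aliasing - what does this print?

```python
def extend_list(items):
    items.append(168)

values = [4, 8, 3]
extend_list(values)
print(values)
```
[4, 8, 3, 168]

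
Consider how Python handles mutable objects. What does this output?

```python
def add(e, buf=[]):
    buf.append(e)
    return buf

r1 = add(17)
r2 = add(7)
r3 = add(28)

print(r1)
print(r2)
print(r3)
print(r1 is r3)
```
[17, 7, 28]
[17, 7, 28]
[17, 7, 28]
True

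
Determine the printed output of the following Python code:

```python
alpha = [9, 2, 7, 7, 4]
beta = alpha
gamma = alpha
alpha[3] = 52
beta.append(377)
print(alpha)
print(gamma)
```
[9, 2, 7, 52, 4, 377]
[9, 2, 7, 52, 4, 377]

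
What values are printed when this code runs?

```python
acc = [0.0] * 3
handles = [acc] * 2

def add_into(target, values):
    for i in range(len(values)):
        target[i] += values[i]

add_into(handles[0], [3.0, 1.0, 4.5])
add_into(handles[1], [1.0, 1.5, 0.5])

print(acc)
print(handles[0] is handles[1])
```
[4.0, 2.5, 5.0]
True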